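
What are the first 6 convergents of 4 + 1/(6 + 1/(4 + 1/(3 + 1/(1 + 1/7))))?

Using the convergent recurrence p_i = a_i*p_{i-1} + p_{i-2}, q_i = a_i*q_{i-1} + q_{i-2} with p_{-2}=0, p_{-1}=1, q_{-2}=1, q_{-1}=0:
  i=0: a_0=4, p_0 = 4*1 + 0 = 4, q_0 = 4*0 + 1 = 1.
  i=1: a_1=6, p_1 = 6*4 + 1 = 25, q_1 = 6*1 + 0 = 6.
  i=2: a_2=4, p_2 = 4*25 + 4 = 104, q_2 = 4*6 + 1 = 25.
  i=3: a_3=3, p_3 = 3*104 + 25 = 337, q_3 = 3*25 + 6 = 81.
  i=4: a_4=1, p_4 = 1*337 + 104 = 441, q_4 = 1*81 + 25 = 106.
  i=5: a_5=7, p_5 = 7*441 + 337 = 3424, q_5 = 7*106 + 81 = 823.

4/1, 25/6, 104/25, 337/81, 441/106, 3424/823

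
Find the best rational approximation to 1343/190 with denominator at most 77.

516/73

Expand x = 1343/190 as a continued fraction with the Euclidean algorithm:
  1343 = 7*190 + 13, so a_0 = 7.
  190 = 14*13 + 8, so a_1 = 14.
  13 = 1*8 + 5, so a_2 = 1.
  8 = 1*5 + 3, so a_3 = 1.
  5 = 1*3 + 2, so a_4 = 1.
  3 = 1*2 + 1, so a_5 = 1.
  2 = 2*1 + 0, so a_6 = 2.
so x = [7; 14, 1, 1, 1, 1, 2].
Convergents (p_i = a_i*p_{i-1} + p_{i-2}, q_i = a_i*q_{i-1} + q_{i-2} with p_{-2}=0, p_{-1}=1, q_{-2}=1, q_{-1}=0), until the denominator exceeds 77:
  i=0: a_0=7, p_0 = 7*1 + 0 = 7, q_0 = 7*0 + 1 = 1.
  i=1: a_1=14, p_1 = 14*7 + 1 = 99, q_1 = 14*1 + 0 = 14.
  i=2: a_2=1, p_2 = 1*99 + 7 = 106, q_2 = 1*14 + 1 = 15.
  i=3: a_3=1, p_3 = 1*106 + 99 = 205, q_3 = 1*15 + 14 = 29.
  i=4: a_4=1, p_4 = 1*205 + 106 = 311, q_4 = 1*29 + 15 = 44.
  i=5: a_5=1, p_5 = 1*311 + 205 = 516, q_5 = 1*44 + 29 = 73.
  i=6: a_6=2, p_6 = 2*516 + 311 = 1343, q_6 = 2*73 + 44 = 190.
q_6 = 190 > 77, so the last convergent with denominator <= 77 is p_5/q_5 = 516/73.
The closest fraction with denominator <= 77 is either p_5/q_5 or the intermediate fraction (k*p_5 + p_4)/(k*q_5 + q_4) with the largest k >= 1 whose denominator stays <= 77; these approach x as k grows, and every other convergent or intermediate fraction in range is farther away.
Largest k: floor((77 - q_4)/q_5) = floor((77 - 44)/73) = 0.
Since k = 0, no intermediate fraction beyond p_5/q_5 has denominator <= 77, so the convergent 516/73 is the closest (its error is |1343*73 - 516*190|/(190*73) = 1/13870).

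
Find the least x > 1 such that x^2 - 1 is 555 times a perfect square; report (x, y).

First expand sqrt(555) as a continued fraction. With x_i = (sqrt(555) + m_i)/d_i and (m_0, d_0) = (0, 1): a_0 = floor(sqrt(555)) = 23, since 23^2 = 529 <= 555 < 576 = 24^2.
Iterate m_{i+1} = d_i*a_i - m_i, d_{i+1} = (555 - m_{i+1}^2)/d_i, a_{i+1} = floor((a_0 + m_{i+1})/d_{i+1}):
  m_1 = 1*23 - 0 = 23, d_1 = (555 - 23^2)/1 = 26/1 = 26, a_1 = floor((23 + 23)/26) = 1.
  m_2 = 26*1 - 23 = 3, d_2 = (555 - 3^2)/26 = 546/26 = 21, a_2 = floor((23 + 3)/21) = 1.
  m_3 = 21*1 - 3 = 18, d_3 = (555 - 18^2)/21 = 231/21 = 11, a_3 = floor((23 + 18)/11) = 3.
  m_4 = 11*3 - 18 = 15, d_4 = (555 - 15^2)/11 = 330/11 = 30, a_4 = floor((23 + 15)/30) = 1.
  m_5 = 30*1 - 15 = 15, d_5 = (555 - 15^2)/30 = 330/30 = 11, a_5 = floor((23 + 15)/11) = 3.
  m_6 = 11*3 - 15 = 18, d_6 = (555 - 18^2)/11 = 231/11 = 21, a_6 = floor((23 + 18)/21) = 1.
  m_7 = 21*1 - 18 = 3, d_7 = (555 - 3^2)/21 = 546/21 = 26, a_7 = floor((23 + 3)/26) = 1.
  m_8 = 26*1 - 3 = 23, d_8 = (555 - 23^2)/26 = 26/26 = 1, a_8 = floor((23 + 23)/1) = 46.
  m_9 = 1*46 - 23 = 23, d_9 = (555 - 23^2)/1 = 26/1 = 26: (m_9, d_9) = (m_1, d_1) = (23, 26), so from here the quotients repeat a_1, ..., a_8; the period length is 8.
So sqrt(555) = [23; (1, 1, 3, 1, 3, 1, 1, 46)] with period length k = 8.
k is even, so the fundamental solution of x^2 - 555y^2 = 1 is (p_{k-1}, q_{k-1}) = (p_7, q_7); compute convergents through index 7.
Convergents (p_i = a_i*p_{i-1} + p_{i-2}, q_i = a_i*q_{i-1} + q_{i-2} with p_{-2}=0, p_{-1}=1, q_{-2}=1, q_{-1}=0):
  i=0: a_0=23, p_0 = 23*1 + 0 = 23, q_0 = 23*0 + 1 = 1.
  i=1: a_1=1, p_1 = 1*23 + 1 = 24, q_1 = 1*1 + 0 = 1.
  i=2: a_2=1, p_2 = 1*24 + 23 = 47, q_2 = 1*1 + 1 = 2.
  i=3: a_3=3, p_3 = 3*47 + 24 = 165, q_3 = 3*2 + 1 = 7.
  i=4: a_4=1, p_4 = 1*165 + 47 = 212, q_4 = 1*7 + 2 = 9.
  i=5: a_5=3, p_5 = 3*212 + 165 = 801, q_5 = 3*9 + 7 = 34.
  i=6: a_6=1, p_6 = 1*801 + 212 = 1013, q_6 = 1*34 + 9 = 43.
  i=7: a_7=1, p_7 = 1*1013 + 801 = 1814, q_7 = 1*43 + 34 = 77.
Check: 1814^2 - 555*77^2 = 3290596 - 3290595 = 1, so (x, y) = (1814, 77) solves the equation, and by the theorem it is the least positive solution.

(x, y) = (1814, 77)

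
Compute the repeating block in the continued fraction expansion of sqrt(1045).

[32; (3, 15, 1, 4, 1, 15, 3, 64)]

Write x_i = (sqrt(1045) + m_i)/d_i with (m_0, d_0) = (0, 1). a_0 = floor(sqrt(1045)) = 32, since 32^2 = 1024 <= 1045 < 1089 = 33^2.
Iterate m_{i+1} = d_i*a_i - m_i, d_{i+1} = (1045 - m_{i+1}^2)/d_i, a_{i+1} = floor((a_0 + m_{i+1})/d_{i+1}):
  m_1 = 1*32 - 0 = 32, d_1 = (1045 - 32^2)/1 = 21/1 = 21, a_1 = floor((32 + 32)/21) = 3.
  m_2 = 21*3 - 32 = 31, d_2 = (1045 - 31^2)/21 = 84/21 = 4, a_2 = floor((32 + 31)/4) = 15.
  m_3 = 4*15 - 31 = 29, d_3 = (1045 - 29^2)/4 = 204/4 = 51, a_3 = floor((32 + 29)/51) = 1.
  m_4 = 51*1 - 29 = 22, d_4 = (1045 - 22^2)/51 = 561/51 = 11, a_4 = floor((32 + 22)/11) = 4.
  m_5 = 11*4 - 22 = 22, d_5 = (1045 - 22^2)/11 = 561/11 = 51, a_5 = floor((32 + 22)/51) = 1.
  m_6 = 51*1 - 22 = 29, d_6 = (1045 - 29^2)/51 = 204/51 = 4, a_6 = floor((32 + 29)/4) = 15.
  m_7 = 4*15 - 29 = 31, d_7 = (1045 - 31^2)/4 = 84/4 = 21, a_7 = floor((32 + 31)/21) = 3.
  m_8 = 21*3 - 31 = 32, d_8 = (1045 - 32^2)/21 = 21/21 = 1, a_8 = floor((32 + 32)/1) = 64.
  m_9 = 1*64 - 32 = 32, d_9 = (1045 - 32^2)/1 = 21/1 = 21: (m_9, d_9) = (m_1, d_1) = (32, 21), so from here the quotients repeat a_1, ..., a_8; the period length is 8.
Hence the expansion of sqrt(1045) is a_0 = 32 followed by the repeating block 3, 15, 1, 4, 1, 15, 3, 64 (period 8).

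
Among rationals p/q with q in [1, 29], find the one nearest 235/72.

62/19

Expand x = 235/72 as a continued fraction with the Euclidean algorithm:
  235 = 3*72 + 19, so a_0 = 3.
  72 = 3*19 + 15, so a_1 = 3.
  19 = 1*15 + 4, so a_2 = 1.
  15 = 3*4 + 3, so a_3 = 3.
  4 = 1*3 + 1, so a_4 = 1.
  3 = 3*1 + 0, so a_5 = 3.
so x = [3; 3, 1, 3, 1, 3].
Convergents (p_i = a_i*p_{i-1} + p_{i-2}, q_i = a_i*q_{i-1} + q_{i-2} with p_{-2}=0, p_{-1}=1, q_{-2}=1, q_{-1}=0), until the denominator exceeds 29:
  i=0: a_0=3, p_0 = 3*1 + 0 = 3, q_0 = 3*0 + 1 = 1.
  i=1: a_1=3, p_1 = 3*3 + 1 = 10, q_1 = 3*1 + 0 = 3.
  i=2: a_2=1, p_2 = 1*10 + 3 = 13, q_2 = 1*3 + 1 = 4.
  i=3: a_3=3, p_3 = 3*13 + 10 = 49, q_3 = 3*4 + 3 = 15.
  i=4: a_4=1, p_4 = 1*49 + 13 = 62, q_4 = 1*15 + 4 = 19.
  i=5: a_5=3, p_5 = 3*62 + 49 = 235, q_5 = 3*19 + 15 = 72.
q_5 = 72 > 29, so the last convergent with denominator <= 29 is p_4/q_4 = 62/19.
The closest fraction with denominator <= 29 is either p_4/q_4 or the intermediate fraction (k*p_4 + p_3)/(k*q_4 + q_3) with the largest k >= 1 whose denominator stays <= 29; these approach x as k grows, and every other convergent or intermediate fraction in range is farther away.
Largest k: floor((29 - q_3)/q_4) = floor((29 - 15)/19) = 0.
Since k = 0, no intermediate fraction beyond p_4/q_4 has denominator <= 29, so the convergent 62/19 is the closest (its error is |235*19 - 62*72|/(72*19) = 1/1368).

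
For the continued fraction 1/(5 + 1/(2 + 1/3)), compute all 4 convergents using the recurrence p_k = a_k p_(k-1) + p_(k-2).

Using the convergent recurrence p_i = a_i*p_{i-1} + p_{i-2}, q_i = a_i*q_{i-1} + q_{i-2} with p_{-2}=0, p_{-1}=1, q_{-2}=1, q_{-1}=0:
  i=0: a_0=0, p_0 = 0*1 + 0 = 0, q_0 = 0*0 + 1 = 1.
  i=1: a_1=5, p_1 = 5*0 + 1 = 1, q_1 = 5*1 + 0 = 5.
  i=2: a_2=2, p_2 = 2*1 + 0 = 2, q_2 = 2*5 + 1 = 11.
  i=3: a_3=3, p_3 = 3*2 + 1 = 7, q_3 = 3*11 + 5 = 38.

0/1, 1/5, 2/11, 7/38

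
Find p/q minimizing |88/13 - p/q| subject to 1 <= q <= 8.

Expand x = 88/13 as a continued fraction with the Euclidean algorithm:
  88 = 6*13 + 10, so a_0 = 6.
  13 = 1*10 + 3, so a_1 = 1.
  10 = 3*3 + 1, so a_2 = 3.
  3 = 3*1 + 0, so a_3 = 3.
so x = [6; 1, 3, 3].
Convergents (p_i = a_i*p_{i-1} + p_{i-2}, q_i = a_i*q_{i-1} + q_{i-2} with p_{-2}=0, p_{-1}=1, q_{-2}=1, q_{-1}=0), until the denominator exceeds 8:
  i=0: a_0=6, p_0 = 6*1 + 0 = 6, q_0 = 6*0 + 1 = 1.
  i=1: a_1=1, p_1 = 1*6 + 1 = 7, q_1 = 1*1 + 0 = 1.
  i=2: a_2=3, p_2 = 3*7 + 6 = 27, q_2 = 3*1 + 1 = 4.
  i=3: a_3=3, p_3 = 3*27 + 7 = 88, q_3 = 3*4 + 1 = 13.
q_3 = 13 > 8, so the last convergent with denominator <= 8 is p_2/q_2 = 27/4.
The closest fraction with denominator <= 8 is either p_2/q_2 or the intermediate fraction (k*p_2 + p_1)/(k*q_2 + q_1) with the largest k >= 1 whose denominator stays <= 8; these approach x as k grows, and every other convergent or intermediate fraction in range is farther away.
Largest k: floor((8 - q_1)/q_2) = floor((8 - 1)/4) = 1.
That gives (1*27 + 7)/(1*4 + 1) = 34/5.
Compare the errors: |x - 27/4| = |88*4 - 27*13|/(13*4) = 1/52, and |x - 34/5| = |88*5 - 34*13|/(13*5) = 2/65.
Cross-multiplying, 1*65 = 65 < 104 = 2*52, so 1/52 is smaller: the convergent 27/4 is closer to x than 34/5.

27/4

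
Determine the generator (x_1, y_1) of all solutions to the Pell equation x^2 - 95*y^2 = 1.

(x, y) = (39, 4)

First expand sqrt(95) as a continued fraction. With x_i = (sqrt(95) + m_i)/d_i and (m_0, d_0) = (0, 1): a_0 = floor(sqrt(95)) = 9, since 9^2 = 81 <= 95 < 100 = 10^2.
Iterate m_{i+1} = d_i*a_i - m_i, d_{i+1} = (95 - m_{i+1}^2)/d_i, a_{i+1} = floor((a_0 + m_{i+1})/d_{i+1}):
  m_1 = 1*9 - 0 = 9, d_1 = (95 - 9^2)/1 = 14/1 = 14, a_1 = floor((9 + 9)/14) = 1.
  m_2 = 14*1 - 9 = 5, d_2 = (95 - 5^2)/14 = 70/14 = 5, a_2 = floor((9 + 5)/5) = 2.
  m_3 = 5*2 - 5 = 5, d_3 = (95 - 5^2)/5 = 70/5 = 14, a_3 = floor((9 + 5)/14) = 1.
  m_4 = 14*1 - 5 = 9, d_4 = (95 - 9^2)/14 = 14/14 = 1, a_4 = floor((9 + 9)/1) = 18.
  m_5 = 1*18 - 9 = 9, d_5 = (95 - 9^2)/1 = 14/1 = 14: (m_5, d_5) = (m_1, d_1) = (9, 14), so from here the quotients repeat a_1, ..., a_4; the period length is 4.
So sqrt(95) = [9; (1, 2, 1, 18)] with period length k = 4.
k is even, so the fundamental solution of x^2 - 95y^2 = 1 is (p_{k-1}, q_{k-1}) = (p_3, q_3); compute convergents through index 3.
Convergents (p_i = a_i*p_{i-1} + p_{i-2}, q_i = a_i*q_{i-1} + q_{i-2} with p_{-2}=0, p_{-1}=1, q_{-2}=1, q_{-1}=0):
  i=0: a_0=9, p_0 = 9*1 + 0 = 9, q_0 = 9*0 + 1 = 1.
  i=1: a_1=1, p_1 = 1*9 + 1 = 10, q_1 = 1*1 + 0 = 1.
  i=2: a_2=2, p_2 = 2*10 + 9 = 29, q_2 = 2*1 + 1 = 3.
  i=3: a_3=1, p_3 = 1*29 + 10 = 39, q_3 = 1*3 + 1 = 4.
Check: 39^2 - 95*4^2 = 1521 - 1520 = 1, so (x, y) = (39, 4) solves the equation, and by the theorem it is the least positive solution.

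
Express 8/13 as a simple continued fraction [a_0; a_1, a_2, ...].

Run the Euclidean algorithm on 8 and 13; the successive quotients are the partial quotients a_0, a_1, ... (each step inverts the fractional part left over by the previous one):
  8 = 0*13 + 8, so a_0 = 0.
  13 = 1*8 + 5, so a_1 = 1.
  8 = 1*5 + 3, so a_2 = 1.
  5 = 1*3 + 2, so a_3 = 1.
  3 = 1*2 + 1, so a_4 = 1.
  2 = 2*1 + 0, so a_5 = 2.
The remainder reaches 0 after 6 divisions, so the expansion has 6 partial quotients, read off in order.

[0; 1, 1, 1, 1, 2]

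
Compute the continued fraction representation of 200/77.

Run the Euclidean algorithm on 200 and 77; the successive quotients are the partial quotients a_0, a_1, ... (each step inverts the fractional part left over by the previous one):
  200 = 2*77 + 46, so a_0 = 2.
  77 = 1*46 + 31, so a_1 = 1.
  46 = 1*31 + 15, so a_2 = 1.
  31 = 2*15 + 1, so a_3 = 2.
  15 = 15*1 + 0, so a_4 = 15.
The remainder reaches 0 after 5 divisions, so the expansion has 5 partial quotients, read off in order.

[2; 1, 1, 2, 15]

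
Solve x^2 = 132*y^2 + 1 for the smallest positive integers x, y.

(x, y) = (23, 2)

First expand sqrt(132) as a continued fraction. With x_i = (sqrt(132) + m_i)/d_i and (m_0, d_0) = (0, 1): a_0 = floor(sqrt(132)) = 11, since 11^2 = 121 <= 132 < 144 = 12^2.
Iterate m_{i+1} = d_i*a_i - m_i, d_{i+1} = (132 - m_{i+1}^2)/d_i, a_{i+1} = floor((a_0 + m_{i+1})/d_{i+1}):
  m_1 = 1*11 - 0 = 11, d_1 = (132 - 11^2)/1 = 11/1 = 11, a_1 = floor((11 + 11)/11) = 2.
  m_2 = 11*2 - 11 = 11, d_2 = (132 - 11^2)/11 = 11/11 = 1, a_2 = floor((11 + 11)/1) = 22.
  m_3 = 1*22 - 11 = 11, d_3 = (132 - 11^2)/1 = 11/1 = 11: (m_3, d_3) = (m_1, d_1) = (11, 11), so from here the quotients repeat a_1, a_2; the period length is 2.
So sqrt(132) = [11; (2, 22)] with period length k = 2.
k is even, so the fundamental solution of x^2 - 132y^2 = 1 is (p_{k-1}, q_{k-1}) = (p_1, q_1); compute convergents through index 1.
Convergents (p_i = a_i*p_{i-1} + p_{i-2}, q_i = a_i*q_{i-1} + q_{i-2} with p_{-2}=0, p_{-1}=1, q_{-2}=1, q_{-1}=0):
  i=0: a_0=11, p_0 = 11*1 + 0 = 11, q_0 = 11*0 + 1 = 1.
  i=1: a_1=2, p_1 = 2*11 + 1 = 23, q_1 = 2*1 + 0 = 2.
Check: 23^2 - 132*2^2 = 529 - 528 = 1, so (x, y) = (23, 2) solves the equation, and by the theorem it is the least positive solution.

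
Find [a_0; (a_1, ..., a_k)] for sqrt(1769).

Write x_i = (sqrt(1769) + m_i)/d_i with (m_0, d_0) = (0, 1). a_0 = floor(sqrt(1769)) = 42, since 42^2 = 1764 <= 1769 < 1849 = 43^2.
Iterate m_{i+1} = d_i*a_i - m_i, d_{i+1} = (1769 - m_{i+1}^2)/d_i, a_{i+1} = floor((a_0 + m_{i+1})/d_{i+1}):
  m_1 = 1*42 - 0 = 42, d_1 = (1769 - 42^2)/1 = 5/1 = 5, a_1 = floor((42 + 42)/5) = 16.
  m_2 = 5*16 - 42 = 38, d_2 = (1769 - 38^2)/5 = 325/5 = 65, a_2 = floor((42 + 38)/65) = 1.
  m_3 = 65*1 - 38 = 27, d_3 = (1769 - 27^2)/65 = 1040/65 = 16, a_3 = floor((42 + 27)/16) = 4.
  m_4 = 16*4 - 27 = 37, d_4 = (1769 - 37^2)/16 = 400/16 = 25, a_4 = floor((42 + 37)/25) = 3.
  m_5 = 25*3 - 37 = 38, d_5 = (1769 - 38^2)/25 = 325/25 = 13, a_5 = floor((42 + 38)/13) = 6.
  m_6 = 13*6 - 38 = 40, d_6 = (1769 - 40^2)/13 = 169/13 = 13, a_6 = floor((42 + 40)/13) = 6.
  m_7 = 13*6 - 40 = 38, d_7 = (1769 - 38^2)/13 = 325/13 = 25, a_7 = floor((42 + 38)/25) = 3.
  m_8 = 25*3 - 38 = 37, d_8 = (1769 - 37^2)/25 = 400/25 = 16, a_8 = floor((42 + 37)/16) = 4.
  m_9 = 16*4 - 37 = 27, d_9 = (1769 - 27^2)/16 = 1040/16 = 65, a_9 = floor((42 + 27)/65) = 1.
  m_10 = 65*1 - 27 = 38, d_10 = (1769 - 38^2)/65 = 325/65 = 5, a_10 = floor((42 + 38)/5) = 16.
  m_11 = 5*16 - 38 = 42, d_11 = (1769 - 42^2)/5 = 5/5 = 1, a_11 = floor((42 + 42)/1) = 84.
  m_12 = 1*84 - 42 = 42, d_12 = (1769 - 42^2)/1 = 5/1 = 5: (m_12, d_12) = (m_1, d_1) = (42, 5), so from here the quotients repeat a_1, ..., a_11; the period length is 11.
Hence the expansion of sqrt(1769) is a_0 = 42 followed by the repeating block 16, 1, 4, 3, 6, 6, 3, 4, 1, 16, 84 (period 11).

[42; (16, 1, 4, 3, 6, 6, 3, 4, 1, 16, 84)]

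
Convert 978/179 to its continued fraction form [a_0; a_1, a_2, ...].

[5; 2, 6, 2, 1, 1, 2]

Run the Euclidean algorithm on 978 and 179; the successive quotients are the partial quotients a_0, a_1, ... (each step inverts the fractional part left over by the previous one):
  978 = 5*179 + 83, so a_0 = 5.
  179 = 2*83 + 13, so a_1 = 2.
  83 = 6*13 + 5, so a_2 = 6.
  13 = 2*5 + 3, so a_3 = 2.
  5 = 1*3 + 2, so a_4 = 1.
  3 = 1*2 + 1, so a_5 = 1.
  2 = 2*1 + 0, so a_6 = 2.
The remainder reaches 0 after 7 divisions, so the expansion has 7 partial quotients, read off in order.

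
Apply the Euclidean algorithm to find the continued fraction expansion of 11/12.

[0; 1, 11]

Run the Euclidean algorithm on 11 and 12; the successive quotients are the partial quotients a_0, a_1, ... (each step inverts the fractional part left over by the previous one):
  11 = 0*12 + 11, so a_0 = 0.
  12 = 1*11 + 1, so a_1 = 1.
  11 = 11*1 + 0, so a_2 = 11.
The remainder reaches 0 after 3 divisions, so the expansion has 3 partial quotients, read off in order.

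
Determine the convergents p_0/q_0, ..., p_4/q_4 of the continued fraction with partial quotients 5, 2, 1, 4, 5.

5/1, 11/2, 16/3, 75/14, 391/73

Using the convergent recurrence p_i = a_i*p_{i-1} + p_{i-2}, q_i = a_i*q_{i-1} + q_{i-2} with p_{-2}=0, p_{-1}=1, q_{-2}=1, q_{-1}=0:
  i=0: a_0=5, p_0 = 5*1 + 0 = 5, q_0 = 5*0 + 1 = 1.
  i=1: a_1=2, p_1 = 2*5 + 1 = 11, q_1 = 2*1 + 0 = 2.
  i=2: a_2=1, p_2 = 1*11 + 5 = 16, q_2 = 1*2 + 1 = 3.
  i=3: a_3=4, p_3 = 4*16 + 11 = 75, q_3 = 4*3 + 2 = 14.
  i=4: a_4=5, p_4 = 5*75 + 16 = 391, q_4 = 5*14 + 3 = 73.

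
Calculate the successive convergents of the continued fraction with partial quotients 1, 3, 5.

1/1, 4/3, 21/16

Using the convergent recurrence p_i = a_i*p_{i-1} + p_{i-2}, q_i = a_i*q_{i-1} + q_{i-2} with p_{-2}=0, p_{-1}=1, q_{-2}=1, q_{-1}=0:
  i=0: a_0=1, p_0 = 1*1 + 0 = 1, q_0 = 1*0 + 1 = 1.
  i=1: a_1=3, p_1 = 3*1 + 1 = 4, q_1 = 3*1 + 0 = 3.
  i=2: a_2=5, p_2 = 5*4 + 1 = 21, q_2 = 5*3 + 1 = 16.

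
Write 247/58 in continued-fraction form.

Run the Euclidean algorithm on 247 and 58; the successive quotients are the partial quotients a_0, a_1, ... (each step inverts the fractional part left over by the previous one):
  247 = 4*58 + 15, so a_0 = 4.
  58 = 3*15 + 13, so a_1 = 3.
  15 = 1*13 + 2, so a_2 = 1.
  13 = 6*2 + 1, so a_3 = 6.
  2 = 2*1 + 0, so a_4 = 2.
The remainder reaches 0 after 5 divisions, so the expansion has 5 partial quotients, read off in order.

[4; 3, 1, 6, 2]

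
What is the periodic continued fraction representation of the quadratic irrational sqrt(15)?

Write x_i = (sqrt(15) + m_i)/d_i with (m_0, d_0) = (0, 1). a_0 = floor(sqrt(15)) = 3, since 3^2 = 9 <= 15 < 16 = 4^2.
Iterate m_{i+1} = d_i*a_i - m_i, d_{i+1} = (15 - m_{i+1}^2)/d_i, a_{i+1} = floor((a_0 + m_{i+1})/d_{i+1}):
  m_1 = 1*3 - 0 = 3, d_1 = (15 - 3^2)/1 = 6/1 = 6, a_1 = floor((3 + 3)/6) = 1.
  m_2 = 6*1 - 3 = 3, d_2 = (15 - 3^2)/6 = 6/6 = 1, a_2 = floor((3 + 3)/1) = 6.
  m_3 = 1*6 - 3 = 3, d_3 = (15 - 3^2)/1 = 6/1 = 6: (m_3, d_3) = (m_1, d_1) = (3, 6), so from here the quotients repeat a_1, a_2; the period length is 2.
Hence the expansion of sqrt(15) is a_0 = 3 followed by the repeating block 1, 6 (period 2).

[3; (1, 6)]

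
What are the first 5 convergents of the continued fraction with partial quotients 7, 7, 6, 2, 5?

7/1, 50/7, 307/43, 664/93, 3627/508

Using the convergent recurrence p_i = a_i*p_{i-1} + p_{i-2}, q_i = a_i*q_{i-1} + q_{i-2} with p_{-2}=0, p_{-1}=1, q_{-2}=1, q_{-1}=0:
  i=0: a_0=7, p_0 = 7*1 + 0 = 7, q_0 = 7*0 + 1 = 1.
  i=1: a_1=7, p_1 = 7*7 + 1 = 50, q_1 = 7*1 + 0 = 7.
  i=2: a_2=6, p_2 = 6*50 + 7 = 307, q_2 = 6*7 + 1 = 43.
  i=3: a_3=2, p_3 = 2*307 + 50 = 664, q_3 = 2*43 + 7 = 93.
  i=4: a_4=5, p_4 = 5*664 + 307 = 3627, q_4 = 5*93 + 43 = 508.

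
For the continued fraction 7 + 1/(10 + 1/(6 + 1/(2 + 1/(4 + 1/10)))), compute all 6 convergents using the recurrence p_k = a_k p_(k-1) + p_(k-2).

Using the convergent recurrence p_i = a_i*p_{i-1} + p_{i-2}, q_i = a_i*q_{i-1} + q_{i-2} with p_{-2}=0, p_{-1}=1, q_{-2}=1, q_{-1}=0:
  i=0: a_0=7, p_0 = 7*1 + 0 = 7, q_0 = 7*0 + 1 = 1.
  i=1: a_1=10, p_1 = 10*7 + 1 = 71, q_1 = 10*1 + 0 = 10.
  i=2: a_2=6, p_2 = 6*71 + 7 = 433, q_2 = 6*10 + 1 = 61.
  i=3: a_3=2, p_3 = 2*433 + 71 = 937, q_3 = 2*61 + 10 = 132.
  i=4: a_4=4, p_4 = 4*937 + 433 = 4181, q_4 = 4*132 + 61 = 589.
  i=5: a_5=10, p_5 = 10*4181 + 937 = 42747, q_5 = 10*589 + 132 = 6022.

7/1, 71/10, 433/61, 937/132, 4181/589, 42747/6022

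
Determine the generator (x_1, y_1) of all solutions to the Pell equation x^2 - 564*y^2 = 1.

(x, y) = (95, 4)

First expand sqrt(564) as a continued fraction. With x_i = (sqrt(564) + m_i)/d_i and (m_0, d_0) = (0, 1): a_0 = floor(sqrt(564)) = 23, since 23^2 = 529 <= 564 < 576 = 24^2.
Iterate m_{i+1} = d_i*a_i - m_i, d_{i+1} = (564 - m_{i+1}^2)/d_i, a_{i+1} = floor((a_0 + m_{i+1})/d_{i+1}):
  m_1 = 1*23 - 0 = 23, d_1 = (564 - 23^2)/1 = 35/1 = 35, a_1 = floor((23 + 23)/35) = 1.
  m_2 = 35*1 - 23 = 12, d_2 = (564 - 12^2)/35 = 420/35 = 12, a_2 = floor((23 + 12)/12) = 2.
  m_3 = 12*2 - 12 = 12, d_3 = (564 - 12^2)/12 = 420/12 = 35, a_3 = floor((23 + 12)/35) = 1.
  m_4 = 35*1 - 12 = 23, d_4 = (564 - 23^2)/35 = 35/35 = 1, a_4 = floor((23 + 23)/1) = 46.
  m_5 = 1*46 - 23 = 23, d_5 = (564 - 23^2)/1 = 35/1 = 35: (m_5, d_5) = (m_1, d_1) = (23, 35), so from here the quotients repeat a_1, ..., a_4; the period length is 4.
So sqrt(564) = [23; (1, 2, 1, 46)] with period length k = 4.
k is even, so the fundamental solution of x^2 - 564y^2 = 1 is (p_{k-1}, q_{k-1}) = (p_3, q_3); compute convergents through index 3.
Convergents (p_i = a_i*p_{i-1} + p_{i-2}, q_i = a_i*q_{i-1} + q_{i-2} with p_{-2}=0, p_{-1}=1, q_{-2}=1, q_{-1}=0):
  i=0: a_0=23, p_0 = 23*1 + 0 = 23, q_0 = 23*0 + 1 = 1.
  i=1: a_1=1, p_1 = 1*23 + 1 = 24, q_1 = 1*1 + 0 = 1.
  i=2: a_2=2, p_2 = 2*24 + 23 = 71, q_2 = 2*1 + 1 = 3.
  i=3: a_3=1, p_3 = 1*71 + 24 = 95, q_3 = 1*3 + 1 = 4.
Check: 95^2 - 564*4^2 = 9025 - 9024 = 1, so (x, y) = (95, 4) solves the equation, and by the theorem it is the least positive solution.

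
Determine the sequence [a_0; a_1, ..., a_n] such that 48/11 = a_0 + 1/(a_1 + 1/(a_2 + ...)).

[4; 2, 1, 3]

Run the Euclidean algorithm on 48 and 11; the successive quotients are the partial quotients a_0, a_1, ... (each step inverts the fractional part left over by the previous one):
  48 = 4*11 + 4, so a_0 = 4.
  11 = 2*4 + 3, so a_1 = 2.
  4 = 1*3 + 1, so a_2 = 1.
  3 = 3*1 + 0, so a_3 = 3.
The remainder reaches 0 after 4 divisions, so the expansion has 4 partial quotients, read off in order.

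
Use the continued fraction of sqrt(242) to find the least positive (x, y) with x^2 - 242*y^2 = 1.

(x, y) = (19601, 1260)

First expand sqrt(242) as a continued fraction. With x_i = (sqrt(242) + m_i)/d_i and (m_0, d_0) = (0, 1): a_0 = floor(sqrt(242)) = 15, since 15^2 = 225 <= 242 < 256 = 16^2.
Iterate m_{i+1} = d_i*a_i - m_i, d_{i+1} = (242 - m_{i+1}^2)/d_i, a_{i+1} = floor((a_0 + m_{i+1})/d_{i+1}):
  m_1 = 1*15 - 0 = 15, d_1 = (242 - 15^2)/1 = 17/1 = 17, a_1 = floor((15 + 15)/17) = 1.
  m_2 = 17*1 - 15 = 2, d_2 = (242 - 2^2)/17 = 238/17 = 14, a_2 = floor((15 + 2)/14) = 1.
  m_3 = 14*1 - 2 = 12, d_3 = (242 - 12^2)/14 = 98/14 = 7, a_3 = floor((15 + 12)/7) = 3.
  m_4 = 7*3 - 12 = 9, d_4 = (242 - 9^2)/7 = 161/7 = 23, a_4 = floor((15 + 9)/23) = 1.
  m_5 = 23*1 - 9 = 14, d_5 = (242 - 14^2)/23 = 46/23 = 2, a_5 = floor((15 + 14)/2) = 14.
  m_6 = 2*14 - 14 = 14, d_6 = (242 - 14^2)/2 = 46/2 = 23, a_6 = floor((15 + 14)/23) = 1.
  m_7 = 23*1 - 14 = 9, d_7 = (242 - 9^2)/23 = 161/23 = 7, a_7 = floor((15 + 9)/7) = 3.
  m_8 = 7*3 - 9 = 12, d_8 = (242 - 12^2)/7 = 98/7 = 14, a_8 = floor((15 + 12)/14) = 1.
  m_9 = 14*1 - 12 = 2, d_9 = (242 - 2^2)/14 = 238/14 = 17, a_9 = floor((15 + 2)/17) = 1.
  m_10 = 17*1 - 2 = 15, d_10 = (242 - 15^2)/17 = 17/17 = 1, a_10 = floor((15 + 15)/1) = 30.
  m_11 = 1*30 - 15 = 15, d_11 = (242 - 15^2)/1 = 17/1 = 17: (m_11, d_11) = (m_1, d_1) = (15, 17), so from here the quotients repeat a_1, ..., a_10; the period length is 10.
So sqrt(242) = [15; (1, 1, 3, 1, 14, 1, 3, 1, 1, 30)] with period length k = 10.
k is even, so the fundamental solution of x^2 - 242y^2 = 1 is (p_{k-1}, q_{k-1}) = (p_9, q_9); compute convergents through index 9.
Convergents (p_i = a_i*p_{i-1} + p_{i-2}, q_i = a_i*q_{i-1} + q_{i-2} with p_{-2}=0, p_{-1}=1, q_{-2}=1, q_{-1}=0):
  i=0: a_0=15, p_0 = 15*1 + 0 = 15, q_0 = 15*0 + 1 = 1.
  i=1: a_1=1, p_1 = 1*15 + 1 = 16, q_1 = 1*1 + 0 = 1.
  i=2: a_2=1, p_2 = 1*16 + 15 = 31, q_2 = 1*1 + 1 = 2.
  i=3: a_3=3, p_3 = 3*31 + 16 = 109, q_3 = 3*2 + 1 = 7.
  i=4: a_4=1, p_4 = 1*109 + 31 = 140, q_4 = 1*7 + 2 = 9.
  i=5: a_5=14, p_5 = 14*140 + 109 = 2069, q_5 = 14*9 + 7 = 133.
  i=6: a_6=1, p_6 = 1*2069 + 140 = 2209, q_6 = 1*133 + 9 = 142.
  i=7: a_7=3, p_7 = 3*2209 + 2069 = 8696, q_7 = 3*142 + 133 = 559.
  i=8: a_8=1, p_8 = 1*8696 + 2209 = 10905, q_8 = 1*559 + 142 = 701.
  i=9: a_9=1, p_9 = 1*10905 + 8696 = 19601, q_9 = 1*701 + 559 = 1260.
Check: 19601^2 - 242*1260^2 = 384199201 - 384199200 = 1, so (x, y) = (19601, 1260) solves the equation, and by the theorem it is the least positive solution.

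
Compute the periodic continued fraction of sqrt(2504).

[50; (25, 100)]

Write x_i = (sqrt(2504) + m_i)/d_i with (m_0, d_0) = (0, 1). a_0 = floor(sqrt(2504)) = 50, since 50^2 = 2500 <= 2504 < 2601 = 51^2.
Iterate m_{i+1} = d_i*a_i - m_i, d_{i+1} = (2504 - m_{i+1}^2)/d_i, a_{i+1} = floor((a_0 + m_{i+1})/d_{i+1}):
  m_1 = 1*50 - 0 = 50, d_1 = (2504 - 50^2)/1 = 4/1 = 4, a_1 = floor((50 + 50)/4) = 25.
  m_2 = 4*25 - 50 = 50, d_2 = (2504 - 50^2)/4 = 4/4 = 1, a_2 = floor((50 + 50)/1) = 100.
  m_3 = 1*100 - 50 = 50, d_3 = (2504 - 50^2)/1 = 4/1 = 4: (m_3, d_3) = (m_1, d_1) = (50, 4), so from here the quotients repeat a_1, a_2; the period length is 2.
Hence the expansion of sqrt(2504) is a_0 = 50 followed by the repeating block 25, 100 (period 2).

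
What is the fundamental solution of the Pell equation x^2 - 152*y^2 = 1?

(x, y) = (37, 3)

First expand sqrt(152) as a continued fraction. With x_i = (sqrt(152) + m_i)/d_i and (m_0, d_0) = (0, 1): a_0 = floor(sqrt(152)) = 12, since 12^2 = 144 <= 152 < 169 = 13^2.
Iterate m_{i+1} = d_i*a_i - m_i, d_{i+1} = (152 - m_{i+1}^2)/d_i, a_{i+1} = floor((a_0 + m_{i+1})/d_{i+1}):
  m_1 = 1*12 - 0 = 12, d_1 = (152 - 12^2)/1 = 8/1 = 8, a_1 = floor((12 + 12)/8) = 3.
  m_2 = 8*3 - 12 = 12, d_2 = (152 - 12^2)/8 = 8/8 = 1, a_2 = floor((12 + 12)/1) = 24.
  m_3 = 1*24 - 12 = 12, d_3 = (152 - 12^2)/1 = 8/1 = 8: (m_3, d_3) = (m_1, d_1) = (12, 8), so from here the quotients repeat a_1, a_2; the period length is 2.
So sqrt(152) = [12; (3, 24)] with period length k = 2.
k is even, so the fundamental solution of x^2 - 152y^2 = 1 is (p_{k-1}, q_{k-1}) = (p_1, q_1); compute convergents through index 1.
Convergents (p_i = a_i*p_{i-1} + p_{i-2}, q_i = a_i*q_{i-1} + q_{i-2} with p_{-2}=0, p_{-1}=1, q_{-2}=1, q_{-1}=0):
  i=0: a_0=12, p_0 = 12*1 + 0 = 12, q_0 = 12*0 + 1 = 1.
  i=1: a_1=3, p_1 = 3*12 + 1 = 37, q_1 = 3*1 + 0 = 3.
Check: 37^2 - 152*3^2 = 1369 - 1368 = 1, so (x, y) = (37, 3) solves the equation, and by the theorem it is the least positive solution.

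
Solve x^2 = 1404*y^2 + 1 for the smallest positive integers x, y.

First expand sqrt(1404) as a continued fraction. With x_i = (sqrt(1404) + m_i)/d_i and (m_0, d_0) = (0, 1): a_0 = floor(sqrt(1404)) = 37, since 37^2 = 1369 <= 1404 < 1444 = 38^2.
Iterate m_{i+1} = d_i*a_i - m_i, d_{i+1} = (1404 - m_{i+1}^2)/d_i, a_{i+1} = floor((a_0 + m_{i+1})/d_{i+1}):
  m_1 = 1*37 - 0 = 37, d_1 = (1404 - 37^2)/1 = 35/1 = 35, a_1 = floor((37 + 37)/35) = 2.
  m_2 = 35*2 - 37 = 33, d_2 = (1404 - 33^2)/35 = 315/35 = 9, a_2 = floor((37 + 33)/9) = 7.
  m_3 = 9*7 - 33 = 30, d_3 = (1404 - 30^2)/9 = 504/9 = 56, a_3 = floor((37 + 30)/56) = 1.
  m_4 = 56*1 - 30 = 26, d_4 = (1404 - 26^2)/56 = 728/56 = 13, a_4 = floor((37 + 26)/13) = 4.
  m_5 = 13*4 - 26 = 26, d_5 = (1404 - 26^2)/13 = 728/13 = 56, a_5 = floor((37 + 26)/56) = 1.
  m_6 = 56*1 - 26 = 30, d_6 = (1404 - 30^2)/56 = 504/56 = 9, a_6 = floor((37 + 30)/9) = 7.
  m_7 = 9*7 - 30 = 33, d_7 = (1404 - 33^2)/9 = 315/9 = 35, a_7 = floor((37 + 33)/35) = 2.
  m_8 = 35*2 - 33 = 37, d_8 = (1404 - 37^2)/35 = 35/35 = 1, a_8 = floor((37 + 37)/1) = 74.
  m_9 = 1*74 - 37 = 37, d_9 = (1404 - 37^2)/1 = 35/1 = 35: (m_9, d_9) = (m_1, d_1) = (37, 35), so from here the quotients repeat a_1, ..., a_8; the period length is 8.
So sqrt(1404) = [37; (2, 7, 1, 4, 1, 7, 2, 74)] with period length k = 8.
k is even, so the fundamental solution of x^2 - 1404y^2 = 1 is (p_{k-1}, q_{k-1}) = (p_7, q_7); compute convergents through index 7.
Convergents (p_i = a_i*p_{i-1} + p_{i-2}, q_i = a_i*q_{i-1} + q_{i-2} with p_{-2}=0, p_{-1}=1, q_{-2}=1, q_{-1}=0):
  i=0: a_0=37, p_0 = 37*1 + 0 = 37, q_0 = 37*0 + 1 = 1.
  i=1: a_1=2, p_1 = 2*37 + 1 = 75, q_1 = 2*1 + 0 = 2.
  i=2: a_2=7, p_2 = 7*75 + 37 = 562, q_2 = 7*2 + 1 = 15.
  i=3: a_3=1, p_3 = 1*562 + 75 = 637, q_3 = 1*15 + 2 = 17.
  i=4: a_4=4, p_4 = 4*637 + 562 = 3110, q_4 = 4*17 + 15 = 83.
  i=5: a_5=1, p_5 = 1*3110 + 637 = 3747, q_5 = 1*83 + 17 = 100.
  i=6: a_6=7, p_6 = 7*3747 + 3110 = 29339, q_6 = 7*100 + 83 = 783.
  i=7: a_7=2, p_7 = 2*29339 + 3747 = 62425, q_7 = 2*783 + 100 = 1666.
Check: 62425^2 - 1404*1666^2 = 3896880625 - 3896880624 = 1, so (x, y) = (62425, 1666) solves the equation, and by the theorem it is the least positive solution.

(x, y) = (62425, 1666)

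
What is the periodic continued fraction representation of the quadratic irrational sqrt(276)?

Write x_i = (sqrt(276) + m_i)/d_i with (m_0, d_0) = (0, 1). a_0 = floor(sqrt(276)) = 16, since 16^2 = 256 <= 276 < 289 = 17^2.
Iterate m_{i+1} = d_i*a_i - m_i, d_{i+1} = (276 - m_{i+1}^2)/d_i, a_{i+1} = floor((a_0 + m_{i+1})/d_{i+1}):
  m_1 = 1*16 - 0 = 16, d_1 = (276 - 16^2)/1 = 20/1 = 20, a_1 = floor((16 + 16)/20) = 1.
  m_2 = 20*1 - 16 = 4, d_2 = (276 - 4^2)/20 = 260/20 = 13, a_2 = floor((16 + 4)/13) = 1.
  m_3 = 13*1 - 4 = 9, d_3 = (276 - 9^2)/13 = 195/13 = 15, a_3 = floor((16 + 9)/15) = 1.
  m_4 = 15*1 - 9 = 6, d_4 = (276 - 6^2)/15 = 240/15 = 16, a_4 = floor((16 + 6)/16) = 1.
  m_5 = 16*1 - 6 = 10, d_5 = (276 - 10^2)/16 = 176/16 = 11, a_5 = floor((16 + 10)/11) = 2.
  m_6 = 11*2 - 10 = 12, d_6 = (276 - 12^2)/11 = 132/11 = 12, a_6 = floor((16 + 12)/12) = 2.
  m_7 = 12*2 - 12 = 12, d_7 = (276 - 12^2)/12 = 132/12 = 11, a_7 = floor((16 + 12)/11) = 2.
  m_8 = 11*2 - 12 = 10, d_8 = (276 - 10^2)/11 = 176/11 = 16, a_8 = floor((16 + 10)/16) = 1.
  m_9 = 16*1 - 10 = 6, d_9 = (276 - 6^2)/16 = 240/16 = 15, a_9 = floor((16 + 6)/15) = 1.
  m_10 = 15*1 - 6 = 9, d_10 = (276 - 9^2)/15 = 195/15 = 13, a_10 = floor((16 + 9)/13) = 1.
  m_11 = 13*1 - 9 = 4, d_11 = (276 - 4^2)/13 = 260/13 = 20, a_11 = floor((16 + 4)/20) = 1.
  m_12 = 20*1 - 4 = 16, d_12 = (276 - 16^2)/20 = 20/20 = 1, a_12 = floor((16 + 16)/1) = 32.
  m_13 = 1*32 - 16 = 16, d_13 = (276 - 16^2)/1 = 20/1 = 20: (m_13, d_13) = (m_1, d_1) = (16, 20), so from here the quotients repeat a_1, ..., a_12; the period length is 12.
Hence the expansion of sqrt(276) is a_0 = 16 followed by the repeating block 1, 1, 1, 1, 2, 2, 2, 1, 1, 1, 1, 32 (period 12).

[16; (1, 1, 1, 1, 2, 2, 2, 1, 1, 1, 1, 32)]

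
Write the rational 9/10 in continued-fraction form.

[0; 1, 9]

Run the Euclidean algorithm on 9 and 10; the successive quotients are the partial quotients a_0, a_1, ... (each step inverts the fractional part left over by the previous one):
  9 = 0*10 + 9, so a_0 = 0.
  10 = 1*9 + 1, so a_1 = 1.
  9 = 9*1 + 0, so a_2 = 9.
The remainder reaches 0 after 3 divisions, so the expansion has 3 partial quotients, read off in order.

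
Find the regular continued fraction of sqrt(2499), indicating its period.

Write x_i = (sqrt(2499) + m_i)/d_i with (m_0, d_0) = (0, 1). a_0 = floor(sqrt(2499)) = 49, since 49^2 = 2401 <= 2499 < 2500 = 50^2.
Iterate m_{i+1} = d_i*a_i - m_i, d_{i+1} = (2499 - m_{i+1}^2)/d_i, a_{i+1} = floor((a_0 + m_{i+1})/d_{i+1}):
  m_1 = 1*49 - 0 = 49, d_1 = (2499 - 49^2)/1 = 98/1 = 98, a_1 = floor((49 + 49)/98) = 1.
  m_2 = 98*1 - 49 = 49, d_2 = (2499 - 49^2)/98 = 98/98 = 1, a_2 = floor((49 + 49)/1) = 98.
  m_3 = 1*98 - 49 = 49, d_3 = (2499 - 49^2)/1 = 98/1 = 98: (m_3, d_3) = (m_1, d_1) = (49, 98), so from here the quotients repeat a_1, a_2; the period length is 2.
Hence the expansion of sqrt(2499) is a_0 = 49 followed by the repeating block 1, 98 (period 2).

[49; (1, 98)]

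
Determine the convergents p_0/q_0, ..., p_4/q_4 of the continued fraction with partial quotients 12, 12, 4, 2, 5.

12/1, 145/12, 592/49, 1329/110, 7237/599

Using the convergent recurrence p_i = a_i*p_{i-1} + p_{i-2}, q_i = a_i*q_{i-1} + q_{i-2} with p_{-2}=0, p_{-1}=1, q_{-2}=1, q_{-1}=0:
  i=0: a_0=12, p_0 = 12*1 + 0 = 12, q_0 = 12*0 + 1 = 1.
  i=1: a_1=12, p_1 = 12*12 + 1 = 145, q_1 = 12*1 + 0 = 12.
  i=2: a_2=4, p_2 = 4*145 + 12 = 592, q_2 = 4*12 + 1 = 49.
  i=3: a_3=2, p_3 = 2*592 + 145 = 1329, q_3 = 2*49 + 12 = 110.
  i=4: a_4=5, p_4 = 5*1329 + 592 = 7237, q_4 = 5*110 + 49 = 599.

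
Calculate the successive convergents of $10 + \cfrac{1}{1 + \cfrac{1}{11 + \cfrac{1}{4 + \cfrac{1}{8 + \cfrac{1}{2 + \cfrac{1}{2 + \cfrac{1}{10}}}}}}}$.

10/1, 11/1, 131/12, 535/49, 4411/404, 9357/857, 23125/2118, 240607/22037

Using the convergent recurrence p_i = a_i*p_{i-1} + p_{i-2}, q_i = a_i*q_{i-1} + q_{i-2} with p_{-2}=0, p_{-1}=1, q_{-2}=1, q_{-1}=0:
  i=0: a_0=10, p_0 = 10*1 + 0 = 10, q_0 = 10*0 + 1 = 1.
  i=1: a_1=1, p_1 = 1*10 + 1 = 11, q_1 = 1*1 + 0 = 1.
  i=2: a_2=11, p_2 = 11*11 + 10 = 131, q_2 = 11*1 + 1 = 12.
  i=3: a_3=4, p_3 = 4*131 + 11 = 535, q_3 = 4*12 + 1 = 49.
  i=4: a_4=8, p_4 = 8*535 + 131 = 4411, q_4 = 8*49 + 12 = 404.
  i=5: a_5=2, p_5 = 2*4411 + 535 = 9357, q_5 = 2*404 + 49 = 857.
  i=6: a_6=2, p_6 = 2*9357 + 4411 = 23125, q_6 = 2*857 + 404 = 2118.
  i=7: a_7=10, p_7 = 10*23125 + 9357 = 240607, q_7 = 10*2118 + 857 = 22037.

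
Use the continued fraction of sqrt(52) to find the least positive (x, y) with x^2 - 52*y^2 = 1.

(x, y) = (649, 90)

First expand sqrt(52) as a continued fraction. With x_i = (sqrt(52) + m_i)/d_i and (m_0, d_0) = (0, 1): a_0 = floor(sqrt(52)) = 7, since 7^2 = 49 <= 52 < 64 = 8^2.
Iterate m_{i+1} = d_i*a_i - m_i, d_{i+1} = (52 - m_{i+1}^2)/d_i, a_{i+1} = floor((a_0 + m_{i+1})/d_{i+1}):
  m_1 = 1*7 - 0 = 7, d_1 = (52 - 7^2)/1 = 3/1 = 3, a_1 = floor((7 + 7)/3) = 4.
  m_2 = 3*4 - 7 = 5, d_2 = (52 - 5^2)/3 = 27/3 = 9, a_2 = floor((7 + 5)/9) = 1.
  m_3 = 9*1 - 5 = 4, d_3 = (52 - 4^2)/9 = 36/9 = 4, a_3 = floor((7 + 4)/4) = 2.
  m_4 = 4*2 - 4 = 4, d_4 = (52 - 4^2)/4 = 36/4 = 9, a_4 = floor((7 + 4)/9) = 1.
  m_5 = 9*1 - 4 = 5, d_5 = (52 - 5^2)/9 = 27/9 = 3, a_5 = floor((7 + 5)/3) = 4.
  m_6 = 3*4 - 5 = 7, d_6 = (52 - 7^2)/3 = 3/3 = 1, a_6 = floor((7 + 7)/1) = 14.
  m_7 = 1*14 - 7 = 7, d_7 = (52 - 7^2)/1 = 3/1 = 3: (m_7, d_7) = (m_1, d_1) = (7, 3), so from here the quotients repeat a_1, ..., a_6; the period length is 6.
So sqrt(52) = [7; (4, 1, 2, 1, 4, 14)] with period length k = 6.
k is even, so the fundamental solution of x^2 - 52y^2 = 1 is (p_{k-1}, q_{k-1}) = (p_5, q_5); compute convergents through index 5.
Convergents (p_i = a_i*p_{i-1} + p_{i-2}, q_i = a_i*q_{i-1} + q_{i-2} with p_{-2}=0, p_{-1}=1, q_{-2}=1, q_{-1}=0):
  i=0: a_0=7, p_0 = 7*1 + 0 = 7, q_0 = 7*0 + 1 = 1.
  i=1: a_1=4, p_1 = 4*7 + 1 = 29, q_1 = 4*1 + 0 = 4.
  i=2: a_2=1, p_2 = 1*29 + 7 = 36, q_2 = 1*4 + 1 = 5.
  i=3: a_3=2, p_3 = 2*36 + 29 = 101, q_3 = 2*5 + 4 = 14.
  i=4: a_4=1, p_4 = 1*101 + 36 = 137, q_4 = 1*14 + 5 = 19.
  i=5: a_5=4, p_5 = 4*137 + 101 = 649, q_5 = 4*19 + 14 = 90.
Check: 649^2 - 52*90^2 = 421201 - 421200 = 1, so (x, y) = (649, 90) solves the equation, and by the theorem it is the least positive solution.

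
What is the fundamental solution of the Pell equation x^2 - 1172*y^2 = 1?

(x, y) = (12320649, 359890)

First expand sqrt(1172) as a continued fraction. With x_i = (sqrt(1172) + m_i)/d_i and (m_0, d_0) = (0, 1): a_0 = floor(sqrt(1172)) = 34, since 34^2 = 1156 <= 1172 < 1225 = 35^2.
Iterate m_{i+1} = d_i*a_i - m_i, d_{i+1} = (1172 - m_{i+1}^2)/d_i, a_{i+1} = floor((a_0 + m_{i+1})/d_{i+1}):
  m_1 = 1*34 - 0 = 34, d_1 = (1172 - 34^2)/1 = 16/1 = 16, a_1 = floor((34 + 34)/16) = 4.
  m_2 = 16*4 - 34 = 30, d_2 = (1172 - 30^2)/16 = 272/16 = 17, a_2 = floor((34 + 30)/17) = 3.
  m_3 = 17*3 - 30 = 21, d_3 = (1172 - 21^2)/17 = 731/17 = 43, a_3 = floor((34 + 21)/43) = 1.
  m_4 = 43*1 - 21 = 22, d_4 = (1172 - 22^2)/43 = 688/43 = 16, a_4 = floor((34 + 22)/16) = 3.
  m_5 = 16*3 - 22 = 26, d_5 = (1172 - 26^2)/16 = 496/16 = 31, a_5 = floor((34 + 26)/31) = 1.
  m_6 = 31*1 - 26 = 5, d_6 = (1172 - 5^2)/31 = 1147/31 = 37, a_6 = floor((34 + 5)/37) = 1.
  m_7 = 37*1 - 5 = 32, d_7 = (1172 - 32^2)/37 = 148/37 = 4, a_7 = floor((34 + 32)/4) = 16.
  m_8 = 4*16 - 32 = 32, d_8 = (1172 - 32^2)/4 = 148/4 = 37, a_8 = floor((34 + 32)/37) = 1.
  m_9 = 37*1 - 32 = 5, d_9 = (1172 - 5^2)/37 = 1147/37 = 31, a_9 = floor((34 + 5)/31) = 1.
  m_10 = 31*1 - 5 = 26, d_10 = (1172 - 26^2)/31 = 496/31 = 16, a_10 = floor((34 + 26)/16) = 3.
  m_11 = 16*3 - 26 = 22, d_11 = (1172 - 22^2)/16 = 688/16 = 43, a_11 = floor((34 + 22)/43) = 1.
  m_12 = 43*1 - 22 = 21, d_12 = (1172 - 21^2)/43 = 731/43 = 17, a_12 = floor((34 + 21)/17) = 3.
  m_13 = 17*3 - 21 = 30, d_13 = (1172 - 30^2)/17 = 272/17 = 16, a_13 = floor((34 + 30)/16) = 4.
  m_14 = 16*4 - 30 = 34, d_14 = (1172 - 34^2)/16 = 16/16 = 1, a_14 = floor((34 + 34)/1) = 68.
  m_15 = 1*68 - 34 = 34, d_15 = (1172 - 34^2)/1 = 16/1 = 16: (m_15, d_15) = (m_1, d_1) = (34, 16), so from here the quotients repeat a_1, ..., a_14; the period length is 14.
So sqrt(1172) = [34; (4, 3, 1, 3, 1, 1, 16, 1, 1, 3, 1, 3, 4, 68)] with period length k = 14.
k is even, so the fundamental solution of x^2 - 1172y^2 = 1 is (p_{k-1}, q_{k-1}) = (p_13, q_13); compute convergents through index 13.
Convergents (p_i = a_i*p_{i-1} + p_{i-2}, q_i = a_i*q_{i-1} + q_{i-2} with p_{-2}=0, p_{-1}=1, q_{-2}=1, q_{-1}=0):
  i=0: a_0=34, p_0 = 34*1 + 0 = 34, q_0 = 34*0 + 1 = 1.
  i=1: a_1=4, p_1 = 4*34 + 1 = 137, q_1 = 4*1 + 0 = 4.
  i=2: a_2=3, p_2 = 3*137 + 34 = 445, q_2 = 3*4 + 1 = 13.
  i=3: a_3=1, p_3 = 1*445 + 137 = 582, q_3 = 1*13 + 4 = 17.
  i=4: a_4=3, p_4 = 3*582 + 445 = 2191, q_4 = 3*17 + 13 = 64.
  i=5: a_5=1, p_5 = 1*2191 + 582 = 2773, q_5 = 1*64 + 17 = 81.
  i=6: a_6=1, p_6 = 1*2773 + 2191 = 4964, q_6 = 1*81 + 64 = 145.
  i=7: a_7=16, p_7 = 16*4964 + 2773 = 82197, q_7 = 16*145 + 81 = 2401.
  i=8: a_8=1, p_8 = 1*82197 + 4964 = 87161, q_8 = 1*2401 + 145 = 2546.
  i=9: a_9=1, p_9 = 1*87161 + 82197 = 169358, q_9 = 1*2546 + 2401 = 4947.
  i=10: a_10=3, p_10 = 3*169358 + 87161 = 595235, q_10 = 3*4947 + 2546 = 17387.
  i=11: a_11=1, p_11 = 1*595235 + 169358 = 764593, q_11 = 1*17387 + 4947 = 22334.
  i=12: a_12=3, p_12 = 3*764593 + 595235 = 2889014, q_12 = 3*22334 + 17387 = 84389.
  i=13: a_13=4, p_13 = 4*2889014 + 764593 = 12320649, q_13 = 4*84389 + 22334 = 359890.
Check: 12320649^2 - 1172*359890^2 = 151798391781201 - 151798391781200 = 1, so (x, y) = (12320649, 359890) solves the equation, and by the theorem it is the least positive solution.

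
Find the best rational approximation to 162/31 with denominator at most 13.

Expand x = 162/31 as a continued fraction with the Euclidean algorithm:
  162 = 5*31 + 7, so a_0 = 5.
  31 = 4*7 + 3, so a_1 = 4.
  7 = 2*3 + 1, so a_2 = 2.
  3 = 3*1 + 0, so a_3 = 3.
so x = [5; 4, 2, 3].
Convergents (p_i = a_i*p_{i-1} + p_{i-2}, q_i = a_i*q_{i-1} + q_{i-2} with p_{-2}=0, p_{-1}=1, q_{-2}=1, q_{-1}=0), until the denominator exceeds 13:
  i=0: a_0=5, p_0 = 5*1 + 0 = 5, q_0 = 5*0 + 1 = 1.
  i=1: a_1=4, p_1 = 4*5 + 1 = 21, q_1 = 4*1 + 0 = 4.
  i=2: a_2=2, p_2 = 2*21 + 5 = 47, q_2 = 2*4 + 1 = 9.
  i=3: a_3=3, p_3 = 3*47 + 21 = 162, q_3 = 3*9 + 4 = 31.
q_3 = 31 > 13, so the last convergent with denominator <= 13 is p_2/q_2 = 47/9.
The closest fraction with denominator <= 13 is either p_2/q_2 or the intermediate fraction (k*p_2 + p_1)/(k*q_2 + q_1) with the largest k >= 1 whose denominator stays <= 13; these approach x as k grows, and every other convergent or intermediate fraction in range is farther away.
Largest k: floor((13 - q_1)/q_2) = floor((13 - 4)/9) = 1.
That gives (1*47 + 21)/(1*9 + 4) = 68/13.
Compare the errors: |x - 47/9| = |162*9 - 47*31|/(31*9) = 1/279, and |x - 68/13| = |162*13 - 68*31|/(31*13) = 2/403.
Cross-multiplying, 1*403 = 403 < 558 = 2*279, so 1/279 is smaller: the convergent 47/9 is closer to x than 68/13.

47/9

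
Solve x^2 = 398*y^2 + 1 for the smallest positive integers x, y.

(x, y) = (399, 20)

First expand sqrt(398) as a continued fraction. With x_i = (sqrt(398) + m_i)/d_i and (m_0, d_0) = (0, 1): a_0 = floor(sqrt(398)) = 19, since 19^2 = 361 <= 398 < 400 = 20^2.
Iterate m_{i+1} = d_i*a_i - m_i, d_{i+1} = (398 - m_{i+1}^2)/d_i, a_{i+1} = floor((a_0 + m_{i+1})/d_{i+1}):
  m_1 = 1*19 - 0 = 19, d_1 = (398 - 19^2)/1 = 37/1 = 37, a_1 = floor((19 + 19)/37) = 1.
  m_2 = 37*1 - 19 = 18, d_2 = (398 - 18^2)/37 = 74/37 = 2, a_2 = floor((19 + 18)/2) = 18.
  m_3 = 2*18 - 18 = 18, d_3 = (398 - 18^2)/2 = 74/2 = 37, a_3 = floor((19 + 18)/37) = 1.
  m_4 = 37*1 - 18 = 19, d_4 = (398 - 19^2)/37 = 37/37 = 1, a_4 = floor((19 + 19)/1) = 38.
  m_5 = 1*38 - 19 = 19, d_5 = (398 - 19^2)/1 = 37/1 = 37: (m_5, d_5) = (m_1, d_1) = (19, 37), so from here the quotients repeat a_1, ..., a_4; the period length is 4.
So sqrt(398) = [19; (1, 18, 1, 38)] with period length k = 4.
k is even, so the fundamental solution of x^2 - 398y^2 = 1 is (p_{k-1}, q_{k-1}) = (p_3, q_3); compute convergents through index 3.
Convergents (p_i = a_i*p_{i-1} + p_{i-2}, q_i = a_i*q_{i-1} + q_{i-2} with p_{-2}=0, p_{-1}=1, q_{-2}=1, q_{-1}=0):
  i=0: a_0=19, p_0 = 19*1 + 0 = 19, q_0 = 19*0 + 1 = 1.
  i=1: a_1=1, p_1 = 1*19 + 1 = 20, q_1 = 1*1 + 0 = 1.
  i=2: a_2=18, p_2 = 18*20 + 19 = 379, q_2 = 18*1 + 1 = 19.
  i=3: a_3=1, p_3 = 1*379 + 20 = 399, q_3 = 1*19 + 1 = 20.
Check: 399^2 - 398*20^2 = 159201 - 159200 = 1, so (x, y) = (399, 20) solves the equation, and by the theorem it is the least positive solution.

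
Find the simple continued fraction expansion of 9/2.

[4; 2]

Run the Euclidean algorithm on 9 and 2; the successive quotients are the partial quotients a_0, a_1, ... (each step inverts the fractional part left over by the previous one):
  9 = 4*2 + 1, so a_0 = 4.
  2 = 2*1 + 0, so a_1 = 2.
The remainder reaches 0 after 2 divisions, so the expansion has 2 partial quotients, read off in order.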